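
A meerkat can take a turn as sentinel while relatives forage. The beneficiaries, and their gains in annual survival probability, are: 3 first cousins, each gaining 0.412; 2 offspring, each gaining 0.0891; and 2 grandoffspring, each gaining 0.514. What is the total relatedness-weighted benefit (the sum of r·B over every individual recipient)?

0.5006

r to a first cousin = 0.125 (first cousins share one grandparent pair — two paths of length 4: r = 2·(1/2)^4 = 1/8).
r to an offspring = 1/2 (one parent–offspring link: r = (1/2)^1 = 1/2).
r to a grandoffspring = 1/4 (two parent–offspring links: r = (1/2)^2 = 1/4).
Summing one r·B term per recipient: 3·0.125·0.412 + 2·0.5·0.0891 + 2·0.25·0.514 = 0.5006.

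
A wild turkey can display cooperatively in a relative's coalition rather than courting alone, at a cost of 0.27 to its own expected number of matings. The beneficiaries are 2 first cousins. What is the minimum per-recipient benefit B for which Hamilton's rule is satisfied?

r to a first cousin = 1/8 (first cousins share one grandparent pair — two paths of length 4: r = 2·(1/2)^4 = 1/8).
Hamilton's rule with n recipients of equal r: n·r·B > C, so B > C/(n·r) = 0.27/(2·0.125) = 1.08.

1.08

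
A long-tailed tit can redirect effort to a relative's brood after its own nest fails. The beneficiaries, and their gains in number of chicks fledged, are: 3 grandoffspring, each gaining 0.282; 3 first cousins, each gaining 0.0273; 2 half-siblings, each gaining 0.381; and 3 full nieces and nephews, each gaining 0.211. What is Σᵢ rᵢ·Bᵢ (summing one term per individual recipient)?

0.5704875

r to a grandoffspring = 0.25 (two parent–offspring links: r = (1/2)^2 = 1/4).
r to a first cousin = 1/8 (first cousins share one grandparent pair — two paths of length 4: r = 2·(1/2)^4 = 1/8).
r to a half-sibling = 1/4 (half-sibs share one parent — one path of length 2: r = (1/2)^2 = 1/4).
r to a full niece or nephew = 0.25 (full aunt/uncle↔niece/nephew: two paths of length 3 through the shared grandparent pair: r = 2·(1/2)^3 = 1/4).
Summing one r·B term per recipient: 3·0.25·0.282 + 3·0.125·0.0273 + 2·0.25·0.381 + 3·0.25·0.211 = 0.5704875.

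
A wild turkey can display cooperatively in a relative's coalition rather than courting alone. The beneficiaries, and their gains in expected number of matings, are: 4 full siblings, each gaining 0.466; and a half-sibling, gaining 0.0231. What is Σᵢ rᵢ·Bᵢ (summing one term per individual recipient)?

0.937775

r to a full sibling = 0.5 (full sibs share both parents — two paths of length 2: r = 2·(1/2)^2 = 1/2).
r to a half-sibling = 0.25 (half-sibs share one parent — one path of length 2: r = (1/2)^2 = 1/4).
Summing one r·B term per recipient: 4·0.5·0.466 + 1·0.25·0.0231 = 0.937775.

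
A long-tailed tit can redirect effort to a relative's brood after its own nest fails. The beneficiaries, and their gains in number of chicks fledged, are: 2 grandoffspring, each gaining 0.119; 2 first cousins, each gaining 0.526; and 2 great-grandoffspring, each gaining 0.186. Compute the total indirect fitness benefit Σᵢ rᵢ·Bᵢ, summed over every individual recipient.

0.2375

r to a grandoffspring = 1/4 (two parent–offspring links: r = (1/2)^2 = 1/4).
r to a first cousin = 0.125 (first cousins share one grandparent pair — two paths of length 4: r = 2·(1/2)^4 = 1/8).
r to a great-grandoffspring = 1/8 (three parent–offspring links: r = (1/2)^3 = 1/8).
Summing one r·B term per recipient: 2·0.25·0.119 + 2·0.125·0.526 + 2·0.125·0.186 = 0.2375.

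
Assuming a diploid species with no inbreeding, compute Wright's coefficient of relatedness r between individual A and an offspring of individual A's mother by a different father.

0.25

Each parent–offspring link contributes a factor of 1/2, and independent paths through distinct common ancestors add.
Half-sibs share one parent — one path of length 2: r = (1/2)^2 = 1/4.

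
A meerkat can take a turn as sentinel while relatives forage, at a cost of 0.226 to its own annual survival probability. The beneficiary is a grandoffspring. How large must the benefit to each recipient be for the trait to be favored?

0.904

r to a grandoffspring = 0.25 (two parent–offspring links: r = (1/2)^2 = 1/4).
Hamilton's rule with n recipients of equal r: n·r·B > C, so B > C/(n·r) = 0.226/(1·0.25) = 0.904.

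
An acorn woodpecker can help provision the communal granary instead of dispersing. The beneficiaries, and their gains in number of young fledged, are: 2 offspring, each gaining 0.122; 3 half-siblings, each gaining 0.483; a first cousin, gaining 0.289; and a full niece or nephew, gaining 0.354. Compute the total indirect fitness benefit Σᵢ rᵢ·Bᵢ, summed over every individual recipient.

r to an offspring = 1/2 (one parent–offspring link: r = (1/2)^1 = 1/2).
r to a half-sibling = 1/4 (half-sibs share one parent — one path of length 2: r = (1/2)^2 = 1/4).
r to a first cousin = 0.125 (first cousins share one grandparent pair — two paths of length 4: r = 2·(1/2)^4 = 1/8).
r to a full niece or nephew = 1/4 (full aunt/uncle↔niece/nephew: two paths of length 3 through the shared grandparent pair: r = 2·(1/2)^3 = 1/4).
Summing one r·B term per recipient: 2·0.5·0.122 + 3·0.25·0.483 + 1·0.125·0.289 + 1·0.25·0.354 = 0.608875.

0.608875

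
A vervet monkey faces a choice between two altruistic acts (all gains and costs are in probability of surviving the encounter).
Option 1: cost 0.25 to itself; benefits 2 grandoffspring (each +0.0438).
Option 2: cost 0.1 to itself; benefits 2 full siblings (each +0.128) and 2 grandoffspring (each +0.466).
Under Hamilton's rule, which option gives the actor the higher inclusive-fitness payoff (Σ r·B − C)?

Option 1: r to a grandoffspring = 0.25.
Option 1: Σ r·B − C = (2·0.25·0.0438) − 0.25 = -0.2281.
Option 2: r to a full sibling = 0.5.
Option 2: r to a grandoffspring = 0.25.
Option 2: Σ r·B − C = (2·0.5·0.128 + 2·0.25·0.466) − 0.1 = 0.261.
Option 2 has the higher net inclusive-fitness payoff.

Option 2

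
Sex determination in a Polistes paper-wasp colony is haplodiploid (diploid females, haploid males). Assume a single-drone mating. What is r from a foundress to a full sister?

0.75

Haplodiploid full sisters inherit their father's entire haploid genome identically (contributing 1/2) and on average half of their mother's contribution (1/2 · 1/2 = 1/4); r = 1/2 + 1/4 = 3/4.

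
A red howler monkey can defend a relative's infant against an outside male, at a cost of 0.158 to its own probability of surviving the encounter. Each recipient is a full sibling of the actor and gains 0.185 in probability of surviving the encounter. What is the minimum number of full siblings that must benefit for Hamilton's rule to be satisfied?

2

r to a full sibling = 0.5 (full sibs share both parents — two paths of length 2: r = 2·(1/2)^2 = 1/2).
Hamilton's rule: n·r·B > C  ⇒  n > C/(r·B) = 0.158/(0.5·0.185) = 1.708.
The smallest integer exceeding 1.708 is 2.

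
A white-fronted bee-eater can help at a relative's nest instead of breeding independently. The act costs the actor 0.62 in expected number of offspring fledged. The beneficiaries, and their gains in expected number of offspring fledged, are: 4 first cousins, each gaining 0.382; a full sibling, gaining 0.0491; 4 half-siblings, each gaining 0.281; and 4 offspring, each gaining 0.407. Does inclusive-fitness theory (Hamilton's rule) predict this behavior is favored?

Yes

Hamilton's rule: the trait is favored when the sum of r·B over every recipient exceeds the actor's cost C.
r to a first cousin = 0.125 (first cousins share one grandparent pair — two paths of length 4: r = 2·(1/2)^4 = 1/8).
r to a full sibling = 0.5 (full sibs share both parents — two paths of length 2: r = 2·(1/2)^2 = 1/2).
r to a half-sibling = 0.25 (half-sibs share one parent — one path of length 2: r = (1/2)^2 = 1/4).
r to an offspring = 0.5 (one parent–offspring link: r = (1/2)^1 = 1/2).
Summing one r·B term per recipient: 4·0.125·0.382 + 1·0.5·0.0491 + 4·0.25·0.281 + 4·0.5·0.407 = 1.31055.
1.31055 > 0.62: the indirect benefit exceeds the cost.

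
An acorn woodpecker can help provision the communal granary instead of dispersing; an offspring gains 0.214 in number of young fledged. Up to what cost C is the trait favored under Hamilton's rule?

0.107

r to an offspring = 1/2 (one parent–offspring link: r = (1/2)^1 = 1/2).
Hamilton's rule: n·r·B > C, so the trait is favored while C < n·r·B = 1·0.5·0.214 = 0.107.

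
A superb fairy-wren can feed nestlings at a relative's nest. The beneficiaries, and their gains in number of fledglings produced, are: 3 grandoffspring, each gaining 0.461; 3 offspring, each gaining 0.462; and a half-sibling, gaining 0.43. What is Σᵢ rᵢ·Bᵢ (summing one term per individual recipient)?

1.14625

r to a grandoffspring = 0.25 (two parent–offspring links: r = (1/2)^2 = 1/4).
r to an offspring = 1/2 (one parent–offspring link: r = (1/2)^1 = 1/2).
r to a half-sibling = 0.25 (half-sibs share one parent — one path of length 2: r = (1/2)^2 = 1/4).
Summing one r·B term per recipient: 3·0.25·0.461 + 3·0.5·0.462 + 1·0.25·0.43 = 1.14625.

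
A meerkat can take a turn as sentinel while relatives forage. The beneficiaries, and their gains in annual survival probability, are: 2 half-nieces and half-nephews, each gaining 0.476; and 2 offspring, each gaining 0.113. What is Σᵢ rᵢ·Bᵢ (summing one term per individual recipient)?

r to a half-niece or half-nephew = 0.125 (half-aunt/uncle↔niece/nephew: one path of length 3: r = (1/2)^3 = 1/8).
r to an offspring = 0.5 (one parent–offspring link: r = (1/2)^1 = 1/2).
Summing one r·B term per recipient: 2·0.125·0.476 + 2·0.5·0.113 = 0.232.

0.232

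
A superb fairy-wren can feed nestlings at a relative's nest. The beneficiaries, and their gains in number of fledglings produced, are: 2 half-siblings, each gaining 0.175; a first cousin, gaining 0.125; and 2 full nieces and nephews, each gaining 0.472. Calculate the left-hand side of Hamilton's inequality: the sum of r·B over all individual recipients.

r to a half-sibling = 0.25 (half-sibs share one parent — one path of length 2: r = (1/2)^2 = 1/4).
r to a first cousin = 1/8 (first cousins share one grandparent pair — two paths of length 4: r = 2·(1/2)^4 = 1/8).
r to a full niece or nephew = 0.25 (full aunt/uncle↔niece/nephew: two paths of length 3 through the shared grandparent pair: r = 2·(1/2)^3 = 1/4).
Summing one r·B term per recipient: 2·0.25·0.175 + 1·0.125·0.125 + 2·0.25·0.472 = 0.339125.

0.339125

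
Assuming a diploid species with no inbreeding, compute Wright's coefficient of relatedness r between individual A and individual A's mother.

Each parent–offspring link contributes a factor of 1/2, and independent paths through distinct common ancestors add.
One parent–offspring link: r = (1/2)^1 = 1/2.

0.5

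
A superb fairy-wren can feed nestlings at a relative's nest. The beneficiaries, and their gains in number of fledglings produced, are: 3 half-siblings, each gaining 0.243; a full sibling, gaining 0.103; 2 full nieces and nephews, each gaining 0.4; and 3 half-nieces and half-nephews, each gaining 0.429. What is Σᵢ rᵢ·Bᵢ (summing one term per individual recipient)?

0.594625

r to a half-sibling = 1/4 (half-sibs share one parent — one path of length 2: r = (1/2)^2 = 1/4).
r to a full sibling = 1/2 (full sibs share both parents — two paths of length 2: r = 2·(1/2)^2 = 1/2).
r to a full niece or nephew = 1/4 (full aunt/uncle↔niece/nephew: two paths of length 3 through the shared grandparent pair: r = 2·(1/2)^3 = 1/4).
r to a half-niece or half-nephew = 0.125 (half-aunt/uncle↔niece/nephew: one path of length 3: r = (1/2)^3 = 1/8).
Summing one r·B term per recipient: 3·0.25·0.243 + 1·0.5·0.103 + 2·0.25·0.4 + 3·0.125·0.429 = 0.594625.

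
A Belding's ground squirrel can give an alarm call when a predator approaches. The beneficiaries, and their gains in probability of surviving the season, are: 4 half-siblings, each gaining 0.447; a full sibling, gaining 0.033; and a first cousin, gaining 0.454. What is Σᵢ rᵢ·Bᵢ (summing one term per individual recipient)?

r to a half-sibling = 0.25 (half-sibs share one parent — one path of length 2: r = (1/2)^2 = 1/4).
r to a full sibling = 0.5 (full sibs share both parents — two paths of length 2: r = 2·(1/2)^2 = 1/2).
r to a first cousin = 0.125 (first cousins share one grandparent pair — two paths of length 4: r = 2·(1/2)^4 = 1/8).
Summing one r·B term per recipient: 4·0.25·0.447 + 1·0.5·0.033 + 1·0.125·0.454 = 0.52025.

0.52025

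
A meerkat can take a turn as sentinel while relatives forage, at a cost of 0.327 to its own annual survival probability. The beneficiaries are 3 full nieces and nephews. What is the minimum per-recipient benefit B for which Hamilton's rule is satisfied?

0.436

r to a full niece or nephew = 1/4 (full aunt/uncle↔niece/nephew: two paths of length 3 through the shared grandparent pair: r = 2·(1/2)^3 = 1/4).
Hamilton's rule with n recipients of equal r: n·r·B > C, so B > C/(n·r) = 0.327/(3·0.25) = 0.436.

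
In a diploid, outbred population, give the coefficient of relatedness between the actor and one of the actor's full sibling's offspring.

Each parent–offspring link contributes a factor of 1/2, and independent paths through distinct common ancestors add.
Full aunt/uncle↔niece/nephew: two paths of length 3 through the shared grandparent pair: r = 2·(1/2)^3 = 1/4.

0.25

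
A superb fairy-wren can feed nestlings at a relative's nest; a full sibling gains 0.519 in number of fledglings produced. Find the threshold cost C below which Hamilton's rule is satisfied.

0.2595

r to a full sibling = 0.5 (full sibs share both parents — two paths of length 2: r = 2·(1/2)^2 = 1/2).
Hamilton's rule: n·r·B > C, so the trait is favored while C < n·r·B = 1·0.5·0.519 = 0.2595.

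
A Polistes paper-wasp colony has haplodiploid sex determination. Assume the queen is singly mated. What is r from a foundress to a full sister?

0.75

Haplodiploid full sisters inherit their father's entire haploid genome identically (contributing 1/2) and on average half of their mother's contribution (1/2 · 1/2 = 1/4); r = 1/2 + 1/4 = 3/4.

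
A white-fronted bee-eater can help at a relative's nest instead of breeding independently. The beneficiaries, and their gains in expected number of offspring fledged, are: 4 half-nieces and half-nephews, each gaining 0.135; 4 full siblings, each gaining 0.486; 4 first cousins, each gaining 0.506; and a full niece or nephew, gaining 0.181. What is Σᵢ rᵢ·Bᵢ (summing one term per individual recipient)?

r to a half-niece or half-nephew = 0.125 (half-aunt/uncle↔niece/nephew: one path of length 3: r = (1/2)^3 = 1/8).
r to a full sibling = 0.5 (full sibs share both parents — two paths of length 2: r = 2·(1/2)^2 = 1/2).
r to a first cousin = 0.125 (first cousins share one grandparent pair — two paths of length 4: r = 2·(1/2)^4 = 1/8).
r to a full niece or nephew = 1/4 (full aunt/uncle↔niece/nephew: two paths of length 3 through the shared grandparent pair: r = 2·(1/2)^3 = 1/4).
Summing one r·B term per recipient: 4·0.125·0.135 + 4·0.5·0.486 + 4·0.125·0.506 + 1·0.25·0.181 = 1.33775.

1.33775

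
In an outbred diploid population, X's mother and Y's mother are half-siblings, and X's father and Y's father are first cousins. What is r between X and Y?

With two independent routes of shared ancestry, r is the sum of the two contributions.
X and Y are related in two ways: half first cousins through their mothers (r = 1/16) and second cousins through their fathers (r = 1/32).
r = 1/16 + 1/32 = 0.09375.

0.09375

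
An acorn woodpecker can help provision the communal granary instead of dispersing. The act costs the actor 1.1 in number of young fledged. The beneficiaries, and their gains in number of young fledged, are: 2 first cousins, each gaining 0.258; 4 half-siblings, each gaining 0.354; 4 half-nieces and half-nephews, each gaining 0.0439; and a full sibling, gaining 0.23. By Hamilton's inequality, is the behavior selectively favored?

Hamilton's rule: the trait is favored when the sum of r·B over every recipient exceeds the actor's cost C.
r to a first cousin = 1/8 (first cousins share one grandparent pair — two paths of length 4: r = 2·(1/2)^4 = 1/8).
r to a half-sibling = 0.25 (half-sibs share one parent — one path of length 2: r = (1/2)^2 = 1/4).
r to a half-niece or half-nephew = 1/8 (half-aunt/uncle↔niece/nephew: one path of length 3: r = (1/2)^3 = 1/8).
r to a full sibling = 1/2 (full sibs share both parents — two paths of length 2: r = 2·(1/2)^2 = 1/2).
Summing one r·B term per recipient: 2·0.125·0.258 + 4·0.25·0.354 + 4·0.125·0.0439 + 1·0.5·0.23 = 0.55545.
0.55545 < 1.1: the indirect benefit is less than the cost.

No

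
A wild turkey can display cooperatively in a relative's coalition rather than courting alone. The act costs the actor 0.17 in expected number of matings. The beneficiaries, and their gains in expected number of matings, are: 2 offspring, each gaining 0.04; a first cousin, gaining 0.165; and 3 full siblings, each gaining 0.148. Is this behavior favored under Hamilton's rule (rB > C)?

Yes

Hamilton's rule: the trait is favored when the sum of r·B over every recipient exceeds the actor's cost C.
r to an offspring = 0.5 (one parent–offspring link: r = (1/2)^1 = 1/2).
r to a first cousin = 1/8 (first cousins share one grandparent pair — two paths of length 4: r = 2·(1/2)^4 = 1/8).
r to a full sibling = 0.5 (full sibs share both parents — two paths of length 2: r = 2·(1/2)^2 = 1/2).
Summing one r·B term per recipient: 2·0.5·0.04 + 1·0.125·0.165 + 3·0.5·0.148 = 0.282625.
0.282625 > 0.17: the indirect benefit exceeds the cost.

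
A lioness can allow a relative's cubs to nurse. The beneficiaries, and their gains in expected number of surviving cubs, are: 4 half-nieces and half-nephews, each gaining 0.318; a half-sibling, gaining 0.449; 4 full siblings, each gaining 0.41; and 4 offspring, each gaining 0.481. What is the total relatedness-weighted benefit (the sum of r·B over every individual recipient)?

2.05325

r to a half-niece or half-nephew = 1/8 (half-aunt/uncle↔niece/nephew: one path of length 3: r = (1/2)^3 = 1/8).
r to a half-sibling = 0.25 (half-sibs share one parent — one path of length 2: r = (1/2)^2 = 1/4).
r to a full sibling = 1/2 (full sibs share both parents — two paths of length 2: r = 2·(1/2)^2 = 1/2).
r to an offspring = 1/2 (one parent–offspring link: r = (1/2)^1 = 1/2).
Summing one r·B term per recipient: 4·0.125·0.318 + 1·0.25·0.449 + 4·0.5·0.41 + 4·0.5·0.481 = 2.05325.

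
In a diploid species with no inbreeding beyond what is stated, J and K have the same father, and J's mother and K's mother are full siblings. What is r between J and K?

Relatedness sums over independent paths through distinct common ancestors.
J and K are related in two ways: half-sibs through their shared father (r = 1/4) and first cousins through their mothers (r = 1/8).
r = 1/4 + 1/8 = 3/8 = 0.375.

0.375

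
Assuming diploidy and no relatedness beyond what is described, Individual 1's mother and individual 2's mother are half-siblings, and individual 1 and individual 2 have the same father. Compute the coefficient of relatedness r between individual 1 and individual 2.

Wright's path rule: contributions from independent ancestry routes add.
Individual 1 and individual 2 are related in two ways: half first cousins through their mothers (r = 1/16) and half-sibs through their shared father (r = 1/4).
r = 1/16 + 1/4 = 0.3125.

0.3125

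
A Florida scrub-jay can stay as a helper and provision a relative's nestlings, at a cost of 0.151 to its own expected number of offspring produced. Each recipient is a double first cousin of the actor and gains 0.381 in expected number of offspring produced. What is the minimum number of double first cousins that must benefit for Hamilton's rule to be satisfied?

2

r to a double first cousin = 0.25 (double first cousins share both grandparent pairs — four paths of length 4: r = 4·(1/2)^4 = 1/4).
Hamilton's rule: n·r·B > C  ⇒  n > C/(r·B) = 0.151/(0.25·0.381) = 1.585.
The smallest integer exceeding 1.585 is 2.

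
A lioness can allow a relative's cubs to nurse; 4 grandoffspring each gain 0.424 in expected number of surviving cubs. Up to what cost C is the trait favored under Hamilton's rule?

r to a grandoffspring = 1/4 (two parent–offspring links: r = (1/2)^2 = 1/4).
Hamilton's rule: n·r·B > C, so the trait is favored while C < n·r·B = 4·0.25·0.424 = 0.424.

0.424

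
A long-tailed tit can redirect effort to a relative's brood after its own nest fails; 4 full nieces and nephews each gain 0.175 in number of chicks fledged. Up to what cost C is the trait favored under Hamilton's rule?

r to a full niece or nephew = 0.25 (full aunt/uncle↔niece/nephew: two paths of length 3 through the shared grandparent pair: r = 2·(1/2)^3 = 1/4).
Hamilton's rule: n·r·B > C, so the trait is favored while C < n·r·B = 4·0.25·0.175 = 0.175.

0.175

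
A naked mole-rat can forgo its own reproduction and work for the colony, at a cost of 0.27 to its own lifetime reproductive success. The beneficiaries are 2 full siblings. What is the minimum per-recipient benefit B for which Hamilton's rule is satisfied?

r to a full sibling = 0.5 (full sibs share both parents — two paths of length 2: r = 2·(1/2)^2 = 1/2).
Hamilton's rule with n recipients of equal r: n·r·B > C, so B > C/(n·r) = 0.27/(2·0.5) = 0.27.

0.27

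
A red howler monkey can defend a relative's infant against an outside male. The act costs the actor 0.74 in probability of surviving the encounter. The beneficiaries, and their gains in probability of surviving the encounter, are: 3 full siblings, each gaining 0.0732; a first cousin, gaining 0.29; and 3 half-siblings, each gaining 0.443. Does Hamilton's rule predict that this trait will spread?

Hamilton's rule: the trait is favored when the sum of r·B over every recipient exceeds the actor's cost C.
r to a full sibling = 0.5 (full sibs share both parents — two paths of length 2: r = 2·(1/2)^2 = 1/2).
r to a first cousin = 1/8 (first cousins share one grandparent pair — two paths of length 4: r = 2·(1/2)^4 = 1/8).
r to a half-sibling = 1/4 (half-sibs share one parent — one path of length 2: r = (1/2)^2 = 1/4).
Summing one r·B term per recipient: 3·0.5·0.0732 + 1·0.125·0.29 + 3·0.25·0.443 = 0.4783.
0.4783 < 0.74: the indirect benefit is less than the cost.

No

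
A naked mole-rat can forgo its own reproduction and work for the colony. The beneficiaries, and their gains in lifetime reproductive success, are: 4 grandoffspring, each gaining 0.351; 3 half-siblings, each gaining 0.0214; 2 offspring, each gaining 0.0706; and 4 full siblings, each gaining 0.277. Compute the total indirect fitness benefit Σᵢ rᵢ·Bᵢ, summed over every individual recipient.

0.99165

r to a grandoffspring = 0.25 (two parent–offspring links: r = (1/2)^2 = 1/4).
r to a half-sibling = 0.25 (half-sibs share one parent — one path of length 2: r = (1/2)^2 = 1/4).
r to an offspring = 1/2 (one parent–offspring link: r = (1/2)^1 = 1/2).
r to a full sibling = 0.5 (full sibs share both parents — two paths of length 2: r = 2·(1/2)^2 = 1/2).
Summing one r·B term per recipient: 4·0.25·0.351 + 3·0.25·0.0214 + 2·0.5·0.0706 + 4·0.5·0.277 = 0.99165.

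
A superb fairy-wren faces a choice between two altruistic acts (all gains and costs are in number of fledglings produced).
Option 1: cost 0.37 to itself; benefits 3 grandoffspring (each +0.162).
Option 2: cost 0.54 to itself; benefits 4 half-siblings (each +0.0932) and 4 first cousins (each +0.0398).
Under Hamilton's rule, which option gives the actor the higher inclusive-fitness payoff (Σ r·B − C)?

Option 1: r to a grandoffspring = 0.25.
Option 1: Σ r·B − C = (3·0.25·0.162) − 0.37 = -0.2485.
Option 2: r to a half-sibling = 0.25.
Option 2: r to a first cousin = 0.125.
Option 2: Σ r·B − C = (4·0.25·0.0932 + 4·0.125·0.0398) − 0.54 = -0.4269.
Option 1 has the higher net inclusive-fitness payoff.

Option 1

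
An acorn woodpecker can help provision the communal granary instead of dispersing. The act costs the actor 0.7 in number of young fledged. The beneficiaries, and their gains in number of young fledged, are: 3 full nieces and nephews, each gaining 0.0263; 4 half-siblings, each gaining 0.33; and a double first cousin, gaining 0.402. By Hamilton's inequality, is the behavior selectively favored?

No

Hamilton's rule: the trait is favored when the sum of r·B over every recipient exceeds the actor's cost C.
r to a full niece or nephew = 0.25 (full aunt/uncle↔niece/nephew: two paths of length 3 through the shared grandparent pair: r = 2·(1/2)^3 = 1/4).
r to a half-sibling = 1/4 (half-sibs share one parent — one path of length 2: r = (1/2)^2 = 1/4).
r to a double first cousin = 0.25 (double first cousins share both grandparent pairs — four paths of length 4: r = 4·(1/2)^4 = 1/4).
Summing one r·B term per recipient: 3·0.25·0.0263 + 4·0.25·0.33 + 1·0.25·0.402 = 0.450225.
0.450225 < 0.7: the indirect benefit is less than the cost.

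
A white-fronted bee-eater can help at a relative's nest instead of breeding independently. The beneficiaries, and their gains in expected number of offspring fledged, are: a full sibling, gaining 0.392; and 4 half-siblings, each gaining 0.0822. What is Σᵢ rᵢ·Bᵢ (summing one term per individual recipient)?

r to a full sibling = 0.5 (full sibs share both parents — two paths of length 2: r = 2·(1/2)^2 = 1/2).
r to a half-sibling = 0.25 (half-sibs share one parent — one path of length 2: r = (1/2)^2 = 1/4).
Summing one r·B term per recipient: 1·0.5·0.392 + 4·0.25·0.0822 = 0.2782.

0.2782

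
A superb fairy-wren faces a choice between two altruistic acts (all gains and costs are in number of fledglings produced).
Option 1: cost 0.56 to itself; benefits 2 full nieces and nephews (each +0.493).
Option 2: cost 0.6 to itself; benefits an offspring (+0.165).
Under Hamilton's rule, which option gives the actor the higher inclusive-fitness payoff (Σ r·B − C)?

Option 1: r to a full niece or nephew = 0.25.
Option 1: Σ r·B − C = (2·0.25·0.493) − 0.56 = -0.3135.
Option 2: r to an offspring = 0.5.
Option 2: Σ r·B − C = (1·0.5·0.165) − 0.6 = -0.5175.
Option 1 has the higher net inclusive-fitness payoff.

Option 1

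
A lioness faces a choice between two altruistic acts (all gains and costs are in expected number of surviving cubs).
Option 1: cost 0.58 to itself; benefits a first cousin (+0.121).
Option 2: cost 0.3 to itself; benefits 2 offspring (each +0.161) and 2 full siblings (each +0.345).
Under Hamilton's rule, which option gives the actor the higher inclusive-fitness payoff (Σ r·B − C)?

Option 1: r to a first cousin = 0.125.
Option 1: Σ r·B − C = (1·0.125·0.121) − 0.58 = -0.564875.
Option 2: r to an offspring = 0.5.
Option 2: r to a full sibling = 0.5.
Option 2: Σ r·B − C = (2·0.5·0.161 + 2·0.5·0.345) − 0.3 = 0.206.
Option 2 has the higher net inclusive-fitness payoff.

Option 2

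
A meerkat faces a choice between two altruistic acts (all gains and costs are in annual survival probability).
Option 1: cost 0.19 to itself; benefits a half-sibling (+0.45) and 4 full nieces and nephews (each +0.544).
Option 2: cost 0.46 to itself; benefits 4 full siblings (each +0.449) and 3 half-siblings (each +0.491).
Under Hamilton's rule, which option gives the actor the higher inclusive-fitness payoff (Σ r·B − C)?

Option 2

Option 1: r to a half-sibling = 0.25.
Option 1: r to a full niece or nephew = 0.25.
Option 1: Σ r·B − C = (1·0.25·0.45 + 4·0.25·0.544) − 0.19 = 0.4665.
Option 2: r to a full sibling = 0.5.
Option 2: r to a half-sibling = 0.25.
Option 2: Σ r·B − C = (4·0.5·0.449 + 3·0.25·0.491) − 0.46 = 0.80625.
Option 2 has the higher net inclusive-fitness payoff.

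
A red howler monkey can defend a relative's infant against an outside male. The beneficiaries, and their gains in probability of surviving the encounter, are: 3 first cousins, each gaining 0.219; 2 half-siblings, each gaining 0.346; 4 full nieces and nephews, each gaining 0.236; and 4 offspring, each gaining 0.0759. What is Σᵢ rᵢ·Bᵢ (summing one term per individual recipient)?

r to a first cousin = 0.125 (first cousins share one grandparent pair — two paths of length 4: r = 2·(1/2)^4 = 1/8).
r to a half-sibling = 0.25 (half-sibs share one parent — one path of length 2: r = (1/2)^2 = 1/4).
r to a full niece or nephew = 1/4 (full aunt/uncle↔niece/nephew: two paths of length 3 through the shared grandparent pair: r = 2·(1/2)^3 = 1/4).
r to an offspring = 0.5 (one parent–offspring link: r = (1/2)^1 = 1/2).
Summing one r·B term per recipient: 3·0.125·0.219 + 2·0.25·0.346 + 4·0.25·0.236 + 4·0.5·0.0759 = 0.642925.

0.642925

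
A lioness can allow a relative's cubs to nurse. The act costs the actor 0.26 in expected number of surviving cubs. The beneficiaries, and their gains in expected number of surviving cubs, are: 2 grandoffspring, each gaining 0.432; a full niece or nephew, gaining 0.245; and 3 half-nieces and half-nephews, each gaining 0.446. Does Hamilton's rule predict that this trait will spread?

Hamilton's rule: the trait is favored when the sum of r·B over every recipient exceeds the actor's cost C.
r to a grandoffspring = 0.25 (two parent–offspring links: r = (1/2)^2 = 1/4).
r to a full niece or nephew = 0.25 (full aunt/uncle↔niece/nephew: two paths of length 3 through the shared grandparent pair: r = 2·(1/2)^3 = 1/4).
r to a half-niece or half-nephew = 0.125 (half-aunt/uncle↔niece/nephew: one path of length 3: r = (1/2)^3 = 1/8).
Summing one r·B term per recipient: 2·0.25·0.432 + 1·0.25·0.245 + 3·0.125·0.446 = 0.4445.
0.4445 > 0.26: the indirect benefit exceeds the cost.

Yes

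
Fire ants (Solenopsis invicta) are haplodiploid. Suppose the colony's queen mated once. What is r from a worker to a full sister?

0.75

Haplodiploid full sisters inherit their father's entire haploid genome identically (contributing 1/2) and on average half of their mother's contribution (1/2 · 1/2 = 1/4); r = 1/2 + 1/4 = 3/4.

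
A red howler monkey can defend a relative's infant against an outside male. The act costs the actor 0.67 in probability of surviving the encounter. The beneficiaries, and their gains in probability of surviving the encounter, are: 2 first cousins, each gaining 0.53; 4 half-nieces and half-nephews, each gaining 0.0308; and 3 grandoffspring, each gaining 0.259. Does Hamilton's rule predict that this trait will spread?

No

Hamilton's rule: the trait is favored when the sum of r·B over every recipient exceeds the actor's cost C.
r to a first cousin = 0.125 (first cousins share one grandparent pair — two paths of length 4: r = 2·(1/2)^4 = 1/8).
r to a half-niece or half-nephew = 0.125 (half-aunt/uncle↔niece/nephew: one path of length 3: r = (1/2)^3 = 1/8).
r to a grandoffspring = 0.25 (two parent–offspring links: r = (1/2)^2 = 1/4).
Summing one r·B term per recipient: 2·0.125·0.53 + 4·0.125·0.0308 + 3·0.25·0.259 = 0.34215.
0.34215 < 0.67: the indirect benefit is less than the cost.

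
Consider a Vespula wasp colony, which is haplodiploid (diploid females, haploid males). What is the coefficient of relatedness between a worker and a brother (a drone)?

Her haploid brother carries none of their father's genes and a random half of their mother's genome; that half matches the maternal half of her own genome with probability 1/2: r = 1/2 · 1/2 = 1/4.

0.25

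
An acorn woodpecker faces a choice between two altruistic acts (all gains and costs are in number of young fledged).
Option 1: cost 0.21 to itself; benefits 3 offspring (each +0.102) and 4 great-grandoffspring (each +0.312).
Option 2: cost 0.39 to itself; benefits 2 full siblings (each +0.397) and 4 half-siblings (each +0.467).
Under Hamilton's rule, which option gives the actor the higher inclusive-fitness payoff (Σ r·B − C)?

Option 2

Option 1: r to an offspring = 0.5.
Option 1: r to a great-grandoffspring = 0.125.
Option 1: Σ r·B − C = (3·0.5·0.102 + 4·0.125·0.312) − 0.21 = 0.099.
Option 2: r to a full sibling = 0.5.
Option 2: r to a half-sibling = 0.25.
Option 2: Σ r·B − C = (2·0.5·0.397 + 4·0.25·0.467) − 0.39 = 0.474.
Option 2 has the higher net inclusive-fitness payoff.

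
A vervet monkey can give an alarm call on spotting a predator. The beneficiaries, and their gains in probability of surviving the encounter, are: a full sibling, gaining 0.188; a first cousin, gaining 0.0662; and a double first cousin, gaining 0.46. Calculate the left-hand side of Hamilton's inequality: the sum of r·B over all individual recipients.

0.217275

r to a full sibling = 0.5 (full sibs share both parents — two paths of length 2: r = 2·(1/2)^2 = 1/2).
r to a first cousin = 1/8 (first cousins share one grandparent pair — two paths of length 4: r = 2·(1/2)^4 = 1/8).
r to a double first cousin = 1/4 (double first cousins share both grandparent pairs — four paths of length 4: r = 4·(1/2)^4 = 1/4).
Summing one r·B term per recipient: 1·0.5·0.188 + 1·0.125·0.0662 + 1·0.25·0.46 = 0.217275.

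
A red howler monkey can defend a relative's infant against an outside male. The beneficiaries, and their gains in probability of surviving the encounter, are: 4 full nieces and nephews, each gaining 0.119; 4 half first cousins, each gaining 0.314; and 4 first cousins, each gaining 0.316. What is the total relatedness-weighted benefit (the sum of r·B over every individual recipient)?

0.3555

r to a full niece or nephew = 1/4 (full aunt/uncle↔niece/nephew: two paths of length 3 through the shared grandparent pair: r = 2·(1/2)^3 = 1/4).
r to a half first cousin = 1/16 (half first cousins share one grandparent — one path of length 4: r = (1/2)^4 = 1/16).
r to a first cousin = 1/8 (first cousins share one grandparent pair — two paths of length 4: r = 2·(1/2)^4 = 1/8).
Summing one r·B term per recipient: 4·0.25·0.119 + 4·0.0625·0.314 + 4·0.125·0.316 = 0.3555.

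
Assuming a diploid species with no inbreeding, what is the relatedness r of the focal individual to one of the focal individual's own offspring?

0.5

Each parent–offspring link contributes a factor of 1/2, and independent paths through distinct common ancestors add.
One parent–offspring link: r = (1/2)^1 = 1/2.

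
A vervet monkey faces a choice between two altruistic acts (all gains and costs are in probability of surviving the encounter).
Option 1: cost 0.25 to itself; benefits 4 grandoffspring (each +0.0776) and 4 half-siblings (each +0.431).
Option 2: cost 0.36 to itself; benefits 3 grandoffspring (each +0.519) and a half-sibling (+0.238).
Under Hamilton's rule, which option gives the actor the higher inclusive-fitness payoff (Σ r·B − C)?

Option 1

Option 1: r to a grandoffspring = 0.25.
Option 1: r to a half-sibling = 0.25.
Option 1: Σ r·B − C = (4·0.25·0.0776 + 4·0.25·0.431) − 0.25 = 0.2586.
Option 2: r to a grandoffspring = 0.25.
Option 2: r to a half-sibling = 0.25.
Option 2: Σ r·B − C = (3·0.25·0.519 + 1·0.25·0.238) − 0.36 = 0.08875.
Option 1 has the higher net inclusive-fitness payoff.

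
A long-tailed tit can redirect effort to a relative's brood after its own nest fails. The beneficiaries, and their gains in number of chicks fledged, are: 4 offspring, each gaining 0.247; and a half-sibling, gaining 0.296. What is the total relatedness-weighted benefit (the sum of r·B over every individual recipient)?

r to an offspring = 1/2 (one parent–offspring link: r = (1/2)^1 = 1/2).
r to a half-sibling = 0.25 (half-sibs share one parent — one path of length 2: r = (1/2)^2 = 1/4).
Summing one r·B term per recipient: 4·0.5·0.247 + 1·0.25·0.296 = 0.568.

0.568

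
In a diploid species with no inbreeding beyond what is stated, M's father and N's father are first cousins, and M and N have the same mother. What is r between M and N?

Relatedness sums over independent paths through distinct common ancestors.
M and N are related in two ways: second cousins through their fathers (r = 1/32) and half-sibs through their shared mother (r = 1/4).
r = 1/32 + 1/4 = 0.28125.

0.28125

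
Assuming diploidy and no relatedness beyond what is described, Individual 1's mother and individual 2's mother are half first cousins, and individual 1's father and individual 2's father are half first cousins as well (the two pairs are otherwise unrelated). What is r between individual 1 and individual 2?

0.03125

Independent pedigree routes through distinct common ancestors add.
Individual 1 and individual 2 are related in two ways: half second cousins through their mothers (r = 1/64) and half second cousins through their fathers (r = 1/64).
r = 1/64 + 1/64 = 0.03125.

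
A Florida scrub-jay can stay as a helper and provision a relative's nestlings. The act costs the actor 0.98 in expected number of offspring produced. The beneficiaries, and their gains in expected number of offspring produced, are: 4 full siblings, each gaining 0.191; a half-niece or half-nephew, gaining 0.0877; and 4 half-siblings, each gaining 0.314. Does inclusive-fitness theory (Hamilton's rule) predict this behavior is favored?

Hamilton's rule: the trait is favored when the sum of r·B over every recipient exceeds the actor's cost C.
r to a full sibling = 0.5 (full sibs share both parents — two paths of length 2: r = 2·(1/2)^2 = 1/2).
r to a half-niece or half-nephew = 1/8 (half-aunt/uncle↔niece/nephew: one path of length 3: r = (1/2)^3 = 1/8).
r to a half-sibling = 1/4 (half-sibs share one parent — one path of length 2: r = (1/2)^2 = 1/4).
Summing one r·B term per recipient: 4·0.5·0.191 + 1·0.125·0.0877 + 4·0.25·0.314 = 0.7069625.
0.7069625 < 0.98: the indirect benefit is less than the cost.

No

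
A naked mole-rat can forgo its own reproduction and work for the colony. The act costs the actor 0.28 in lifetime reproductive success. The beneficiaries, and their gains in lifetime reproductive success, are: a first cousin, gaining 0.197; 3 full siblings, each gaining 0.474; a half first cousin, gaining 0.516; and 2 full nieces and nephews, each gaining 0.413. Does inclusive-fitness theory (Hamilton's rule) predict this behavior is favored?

Hamilton's rule: the trait is favored when the sum of r·B over every recipient exceeds the actor's cost C.
r to a first cousin = 0.125 (first cousins share one grandparent pair — two paths of length 4: r = 2·(1/2)^4 = 1/8).
r to a full sibling = 1/2 (full sibs share both parents — two paths of length 2: r = 2·(1/2)^2 = 1/2).
r to a half first cousin = 0.0625 (half first cousins share one grandparent — one path of length 4: r = (1/2)^4 = 1/16).
r to a full niece or nephew = 1/4 (full aunt/uncle↔niece/nephew: two paths of length 3 through the shared grandparent pair: r = 2·(1/2)^3 = 1/4).
Summing one r·B term per recipient: 1·0.125·0.197 + 3·0.5·0.474 + 1·0.0625·0.516 + 2·0.25·0.413 = 0.974375.
0.974375 > 0.28: the indirect benefit exceeds the cost.

Yes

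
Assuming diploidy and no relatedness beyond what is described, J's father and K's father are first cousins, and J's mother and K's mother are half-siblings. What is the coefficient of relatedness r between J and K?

With two independent routes of shared ancestry, r is the sum of the two contributions.
J and K are related in two ways: second cousins through their fathers (r = 1/32) and half first cousins through their mothers (r = 1/16).
r = 1/32 + 1/16 = 3/32 = 0.09375.

0.09375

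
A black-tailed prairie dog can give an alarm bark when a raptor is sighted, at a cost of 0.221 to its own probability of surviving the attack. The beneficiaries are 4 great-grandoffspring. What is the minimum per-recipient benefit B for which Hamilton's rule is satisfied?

0.442

r to a great-grandoffspring = 0.125 (three parent–offspring links: r = (1/2)^3 = 1/8).
Hamilton's rule with n recipients of equal r: n·r·B > C, so B > C/(n·r) = 0.221/(4·0.125) = 0.442.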